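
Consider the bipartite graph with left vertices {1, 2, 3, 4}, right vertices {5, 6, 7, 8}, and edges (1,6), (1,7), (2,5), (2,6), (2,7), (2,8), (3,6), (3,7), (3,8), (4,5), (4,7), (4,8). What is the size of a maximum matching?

Step 1: List the neighbors of each left vertex:
  1: 6, 7
  2: 5, 6, 7, 8
  3: 6, 7, 8
  4: 5, 7, 8

Step 2: Greedily match left vertices, then look for augmenting paths:
  Match 1 -- 6
  Match 2 -- 5
  Match 3 -- 7
  Match 4 -- 8
  No augmenting path remains.

Step 3: Verify this is maximum:
  Matching size 4 = min(|L|, |R|) = min(4, 4), which is an upper bound, so this matching is maximum.

Maximum matching: {(1,6), (2,5), (3,7), (4,8)}
Size: 4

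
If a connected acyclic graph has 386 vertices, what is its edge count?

A tree on n vertices always has exactly n - 1 edges.
For n = 386: edges = 386 - 1 = 385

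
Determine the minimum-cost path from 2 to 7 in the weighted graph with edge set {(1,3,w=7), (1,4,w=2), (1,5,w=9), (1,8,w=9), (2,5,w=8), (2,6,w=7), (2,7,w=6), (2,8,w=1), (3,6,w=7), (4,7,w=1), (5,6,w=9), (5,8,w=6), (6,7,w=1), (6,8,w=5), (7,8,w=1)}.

Step 1: Build adjacency list with weights:
  1: 3(w=7), 4(w=2), 5(w=9), 8(w=9)
  2: 5(w=8), 6(w=7), 7(w=6), 8(w=1)
  3: 1(w=7), 6(w=7)
  4: 1(w=2), 7(w=1)
  5: 1(w=9), 2(w=8), 6(w=9), 8(w=6)
  6: 2(w=7), 3(w=7), 5(w=9), 7(w=1), 8(w=5)
  7: 2(w=6), 4(w=1), 6(w=1), 8(w=1)
  8: 1(w=9), 2(w=1), 5(w=6), 6(w=5), 7(w=1)

Step 2: Apply Dijkstra's algorithm from vertex 2:
  Visit vertex 2 (distance=0)
    Update dist[5] = 8
    Update dist[6] = 7
    Update dist[7] = 6
    Update dist[8] = 1
  Visit vertex 8 (distance=1)
    Update dist[1] = 10
    Update dist[5] = 7
    Update dist[6] = 6
    Update dist[7] = 2
  Visit vertex 7 (distance=2)
    Update dist[4] = 3
    Update dist[6] = 3

Step 3: Shortest path: 2 -> 8 -> 7
Total weight: 1 + 1 = 2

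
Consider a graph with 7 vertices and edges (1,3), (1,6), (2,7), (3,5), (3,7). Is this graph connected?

Step 1: Build adjacency list from edges:
  1: 3, 6
  2: 7
  3: 1, 5, 7
  4: (none)
  5: 3
  6: 1
  7: 2, 3

Step 2: Run BFS/DFS from vertex 1:
  Visited: {1, 3, 6, 5, 7, 2}
  Reached 6 of 7 vertices

Step 3: Only 6 of 7 vertices reached. Graph is disconnected.
Connected components: {1, 2, 3, 5, 6, 7}, {4}
Answer: No, the graph is not connected (2 components).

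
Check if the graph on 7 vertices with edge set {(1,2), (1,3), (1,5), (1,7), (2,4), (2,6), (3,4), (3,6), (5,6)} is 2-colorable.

Step 1: Attempt 2-coloring using BFS:
  Start at vertex 1, assign color 0
  Color vertex 2 with color 1 (neighbor of 1)
  Color vertex 3 with color 1 (neighbor of 1)
  Color vertex 5 with color 1 (neighbor of 1)
  Color vertex 7 with color 1 (neighbor of 1)
  Color vertex 4 with color 0 (neighbor of 2)
  Color vertex 6 with color 0 (neighbor of 2)

Step 2: 2-coloring succeeded. No conflicts found.
  Set A (color 0): {1, 4, 6}
  Set B (color 1): {2, 3, 5, 7}

The graph is bipartite with partition {1, 4, 6}, {2, 3, 5, 7}.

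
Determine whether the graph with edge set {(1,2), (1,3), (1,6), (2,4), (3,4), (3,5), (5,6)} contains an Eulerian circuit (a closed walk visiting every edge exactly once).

Step 1: Find the degree of each vertex:
  deg(1) = 3
  deg(2) = 2
  deg(3) = 3
  deg(4) = 2
  deg(5) = 2
  deg(6) = 2

Step 2: Count vertices with odd degree:
  Odd-degree vertices: 1, 3 (2 total)

Step 3: Apply Euler's theorem:
  - Eulerian circuit exists iff graph is connected and all vertices have even degree
  - Eulerian path exists iff graph is connected and has 0 or 2 odd-degree vertices

Graph is connected with exactly 2 odd-degree vertices (1, 3).
Eulerian path exists (starting and ending at the odd-degree vertices), but no Eulerian circuit.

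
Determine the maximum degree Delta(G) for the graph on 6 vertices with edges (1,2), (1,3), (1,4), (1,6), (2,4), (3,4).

Step 1: Count edges incident to each vertex:
  deg(1) = 4 (neighbors: 2, 3, 4, 6)
  deg(2) = 2 (neighbors: 1, 4)
  deg(3) = 2 (neighbors: 1, 4)
  deg(4) = 3 (neighbors: 1, 2, 3)
  deg(5) = 0 (neighbors: none)
  deg(6) = 1 (neighbors: 1)

Step 2: Find maximum:
  max(4, 2, 2, 3, 0, 1) = 4 (vertex 1)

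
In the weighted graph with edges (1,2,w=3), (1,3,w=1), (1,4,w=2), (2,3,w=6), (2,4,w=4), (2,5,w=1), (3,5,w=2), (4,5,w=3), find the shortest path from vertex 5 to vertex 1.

Step 1: Build adjacency list with weights:
  1: 2(w=3), 3(w=1), 4(w=2)
  2: 1(w=3), 3(w=6), 4(w=4), 5(w=1)
  3: 1(w=1), 2(w=6), 5(w=2)
  4: 1(w=2), 2(w=4), 5(w=3)
  5: 2(w=1), 3(w=2), 4(w=3)

Step 2: Apply Dijkstra's algorithm from vertex 5:
  Visit vertex 5 (distance=0)
    Update dist[2] = 1
    Update dist[3] = 2
    Update dist[4] = 3
  Visit vertex 2 (distance=1)
    Update dist[1] = 4
  Visit vertex 3 (distance=2)
    Update dist[1] = 3
  Visit vertex 1 (distance=3)

Step 3: Shortest path: 5 -> 3 -> 1
Total weight: 2 + 1 = 3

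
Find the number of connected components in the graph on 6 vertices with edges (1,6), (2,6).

Step 1: Build adjacency list from edges:
  1: 6
  2: 6
  3: (none)
  4: (none)
  5: (none)
  6: 1, 2

Step 2: Run BFS/DFS from vertex 1:
  Visited: {1, 6, 2}
  Reached 3 of 6 vertices

Step 3: Only 3 of 6 vertices reached. Graph is disconnected.
Connected components: {1, 2, 6}, {3}, {4}, {5}
Number of connected components: 4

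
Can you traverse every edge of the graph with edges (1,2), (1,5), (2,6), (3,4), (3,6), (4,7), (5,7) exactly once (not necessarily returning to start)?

Step 1: Find the degree of each vertex:
  deg(1) = 2
  deg(2) = 2
  deg(3) = 2
  deg(4) = 2
  deg(5) = 2
  deg(6) = 2
  deg(7) = 2

Step 2: Count vertices with odd degree:
  All vertices have even degree (0 odd-degree vertices)

Step 3: Apply Euler's theorem:
  - Eulerian circuit exists iff graph is connected and all vertices have even degree
  - Eulerian path exists iff graph is connected and has 0 or 2 odd-degree vertices

Graph is connected with 0 odd-degree vertices.
Both Eulerian circuit and Eulerian path exist.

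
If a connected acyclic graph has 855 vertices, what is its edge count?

A tree on n vertices always has exactly n - 1 edges.
For n = 855: edges = 855 - 1 = 854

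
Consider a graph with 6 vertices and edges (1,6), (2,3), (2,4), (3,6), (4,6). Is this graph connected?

Step 1: Build adjacency list from edges:
  1: 6
  2: 3, 4
  3: 2, 6
  4: 2, 6
  5: (none)
  6: 1, 3, 4

Step 2: Run BFS/DFS from vertex 1:
  Visited: {1, 6, 3, 4, 2}
  Reached 5 of 6 vertices

Step 3: Only 5 of 6 vertices reached. Graph is disconnected.
Connected components: {1, 2, 3, 4, 6}, {5}
Answer: No, the graph is not connected (2 components).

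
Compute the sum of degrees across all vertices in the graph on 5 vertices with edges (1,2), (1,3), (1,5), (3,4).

Step 1: Count edges incident to each vertex:
  deg(1) = 3 (neighbors: 2, 3, 5)
  deg(2) = 1 (neighbors: 1)
  deg(3) = 2 (neighbors: 1, 4)
  deg(4) = 1 (neighbors: 3)
  deg(5) = 1 (neighbors: 1)

Step 2: Sum all degrees:
  3 + 1 + 2 + 1 + 1 = 8

Verification: sum of degrees = 2 * |E| = 2 * 4 = 8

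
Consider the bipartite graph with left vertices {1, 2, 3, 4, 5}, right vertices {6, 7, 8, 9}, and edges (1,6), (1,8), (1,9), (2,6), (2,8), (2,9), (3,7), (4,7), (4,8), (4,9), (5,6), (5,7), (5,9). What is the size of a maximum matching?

Step 1: List the neighbors of each left vertex:
  1: 6, 8, 9
  2: 6, 8, 9
  3: 7
  4: 7, 8, 9
  5: 6, 7, 9

Step 2: Greedily match left vertices, then look for augmenting paths:
  Match 1 -- 6
  Match 2 -- 8
  Match 3 -- 7
  Match 4 -- 9
  No augmenting path remains.

Step 3: Verify this is maximum:
  Matching size 4 = min(|L|, |R|) = min(5, 4), which is an upper bound, so this matching is maximum.

Maximum matching: {(1,6), (2,8), (3,7), (4,9)}
Size: 4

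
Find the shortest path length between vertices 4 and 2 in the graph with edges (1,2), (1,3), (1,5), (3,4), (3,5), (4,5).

Step 1: Build adjacency list:
  1: 2, 3, 5
  2: 1
  3: 1, 4, 5
  4: 3, 5
  5: 1, 3, 4

Step 2: BFS from vertex 4 to find shortest path to 2:
  vertex 3 reached at distance 1
  vertex 5 reached at distance 1
  vertex 1 reached at distance 2
  vertex 2 reached at distance 3

Step 3: Shortest path: 4 -> 5 -> 1 -> 2
Path length: 3 edges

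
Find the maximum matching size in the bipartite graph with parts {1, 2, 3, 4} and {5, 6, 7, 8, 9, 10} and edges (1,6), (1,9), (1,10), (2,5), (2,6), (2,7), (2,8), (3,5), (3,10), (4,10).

Step 1: List the neighbors of each left vertex:
  1: 6, 9, 10
  2: 5, 6, 7, 8
  3: 5, 10
  4: 10

Step 2: Greedily match left vertices, then look for augmenting paths:
  Match 1 -- 6
  Match 2 -- 7
  Match 3 -- 5
  Match 4 -- 10
  No augmenting path remains.

Step 3: Verify this is maximum:
  Matching size 4 = min(|L|, |R|) = min(4, 6), which is an upper bound, so this matching is maximum.

Maximum matching: {(1,6), (2,7), (3,5), (4,10)}
Size: 4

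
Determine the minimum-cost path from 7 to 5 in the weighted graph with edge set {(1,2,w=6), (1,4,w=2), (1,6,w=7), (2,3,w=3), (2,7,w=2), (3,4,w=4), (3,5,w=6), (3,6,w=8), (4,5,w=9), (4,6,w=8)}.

Step 1: Build adjacency list with weights:
  1: 2(w=6), 4(w=2), 6(w=7)
  2: 1(w=6), 3(w=3), 7(w=2)
  3: 2(w=3), 4(w=4), 5(w=6), 6(w=8)
  4: 1(w=2), 3(w=4), 5(w=9), 6(w=8)
  5: 3(w=6), 4(w=9)
  6: 1(w=7), 3(w=8), 4(w=8)
  7: 2(w=2)

Step 2: Apply Dijkstra's algorithm from vertex 7:
  Visit vertex 7 (distance=0)
    Update dist[2] = 2
  Visit vertex 2 (distance=2)
    Update dist[1] = 8
    Update dist[3] = 5
  Visit vertex 3 (distance=5)
    Update dist[4] = 9
    Update dist[5] = 11
    Update dist[6] = 13
  Visit vertex 1 (distance=8)
  Visit vertex 4 (distance=9)
  Visit vertex 5 (distance=11)

Step 3: Shortest path: 7 -> 2 -> 3 -> 5
Total weight: 2 + 3 + 6 = 11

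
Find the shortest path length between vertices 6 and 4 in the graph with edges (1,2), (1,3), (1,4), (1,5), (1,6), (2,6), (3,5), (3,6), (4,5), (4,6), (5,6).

Step 1: Build adjacency list:
  1: 2, 3, 4, 5, 6
  2: 1, 6
  3: 1, 5, 6
  4: 1, 5, 6
  5: 1, 3, 4, 6
  6: 1, 2, 3, 4, 5

Step 2: BFS from vertex 6 to find shortest path to 4:
  vertex 1 reached at distance 1
  vertex 2 reached at distance 1
  vertex 3 reached at distance 1
  vertex 4 reached at distance 1

Step 3: Shortest path: 6 -> 4
Path length: 1 edge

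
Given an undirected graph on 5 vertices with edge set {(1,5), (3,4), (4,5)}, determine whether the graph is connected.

Step 1: Build adjacency list from edges:
  1: 5
  2: (none)
  3: 4
  4: 3, 5
  5: 1, 4

Step 2: Run BFS/DFS from vertex 1:
  Visited: {1, 5, 4, 3}
  Reached 4 of 5 vertices

Step 3: Only 4 of 5 vertices reached. Graph is disconnected.
Connected components: {1, 3, 4, 5}, {2}
Answer: No, the graph is not connected (2 components).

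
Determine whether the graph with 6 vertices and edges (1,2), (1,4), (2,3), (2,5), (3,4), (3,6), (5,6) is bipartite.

Step 1: Attempt 2-coloring using BFS:
  Start at vertex 1, assign color 0
  Color vertex 2 with color 1 (neighbor of 1)
  Color vertex 4 with color 1 (neighbor of 1)
  Color vertex 3 with color 0 (neighbor of 2)
  Color vertex 5 with color 0 (neighbor of 2)
  Color vertex 6 with color 1 (neighbor of 3)

Step 2: 2-coloring succeeded. No conflicts found.
  Set A (color 0): {1, 3, 5}
  Set B (color 1): {2, 4, 6}

The graph is bipartite with partition {1, 3, 5}, {2, 4, 6}.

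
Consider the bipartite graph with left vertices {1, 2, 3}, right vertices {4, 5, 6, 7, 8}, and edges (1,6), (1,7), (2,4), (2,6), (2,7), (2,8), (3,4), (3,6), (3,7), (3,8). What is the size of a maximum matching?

Step 1: List the neighbors of each left vertex:
  1: 6, 7
  2: 4, 6, 7, 8
  3: 4, 6, 7, 8

Step 2: Greedily match left vertices, then look for augmenting paths:
  Match 1 -- 6
  Match 2 -- 4
  Match 3 -- 7
  No augmenting path remains.

Step 3: Verify this is maximum:
  Matching size 3 = min(|L|, |R|) = min(3, 5), which is an upper bound, so this matching is maximum.

Maximum matching: {(1,6), (2,4), (3,7)}
Size: 3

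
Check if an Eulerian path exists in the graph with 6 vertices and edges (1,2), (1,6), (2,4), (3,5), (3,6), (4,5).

Step 1: Find the degree of each vertex:
  deg(1) = 2
  deg(2) = 2
  deg(3) = 2
  deg(4) = 2
  deg(5) = 2
  deg(6) = 2

Step 2: Count vertices with odd degree:
  All vertices have even degree (0 odd-degree vertices)

Step 3: Apply Euler's theorem:
  - Eulerian circuit exists iff graph is connected and all vertices have even degree
  - Eulerian path exists iff graph is connected and has 0 or 2 odd-degree vertices

Graph is connected with 0 odd-degree vertices.
Both Eulerian circuit and Eulerian path exist.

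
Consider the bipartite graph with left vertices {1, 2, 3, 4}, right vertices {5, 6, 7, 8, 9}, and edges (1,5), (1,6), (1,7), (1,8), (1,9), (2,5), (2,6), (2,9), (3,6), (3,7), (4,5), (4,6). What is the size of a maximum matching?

Step 1: List the neighbors of each left vertex:
  1: 5, 6, 7, 8, 9
  2: 5, 6, 9
  3: 6, 7
  4: 5, 6

Step 2: Greedily match left vertices, then look for augmenting paths:
  Match 1 -- 8
  Match 2 -- 6
  Match 3 -- 7
  Match 4 -- 5
  No augmenting path remains.

Step 3: Verify this is maximum:
  Matching size 4 = min(|L|, |R|) = min(4, 5), which is an upper bound, so this matching is maximum.

Maximum matching: {(1,8), (2,6), (3,7), (4,5)}
Size: 4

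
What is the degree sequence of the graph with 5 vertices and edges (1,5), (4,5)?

Step 1: Count edges incident to each vertex:
  deg(1) = 1 (neighbors: 5)
  deg(2) = 0 (neighbors: none)
  deg(3) = 0 (neighbors: none)
  deg(4) = 1 (neighbors: 5)
  deg(5) = 2 (neighbors: 1, 4)

Step 2: Sort degrees in non-increasing order:
  Degrees: [1, 0, 0, 1, 2] -> sorted: [2, 1, 1, 0, 0]

Degree sequence: [2, 1, 1, 0, 0]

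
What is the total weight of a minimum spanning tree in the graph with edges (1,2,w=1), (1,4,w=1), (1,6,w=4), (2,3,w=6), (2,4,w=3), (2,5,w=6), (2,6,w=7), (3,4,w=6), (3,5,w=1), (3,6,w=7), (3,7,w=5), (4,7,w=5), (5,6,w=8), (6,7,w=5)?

Apply Kruskal's algorithm (sort edges by weight, add if no cycle):

Sorted edges by weight:
  (1,2) w=1
  (1,4) w=1
  (3,5) w=1
  (2,4) w=3
  (1,6) w=4
  (3,7) w=5
  (4,7) w=5
  (6,7) w=5
  (2,3) w=6
  (2,5) w=6
  (3,4) w=6
  (2,6) w=7
  (3,6) w=7
  (5,6) w=8

Add edge (1,2) w=1 -- no cycle. Running total: 1
Add edge (1,4) w=1 -- no cycle. Running total: 2
Add edge (3,5) w=1 -- no cycle. Running total: 3
Skip edge (2,4) w=3 -- would create cycle
Add edge (1,6) w=4 -- no cycle. Running total: 7
Add edge (3,7) w=5 -- no cycle. Running total: 12
Add edge (4,7) w=5 -- no cycle. Running total: 17

MST edges: (1,2,w=1), (1,4,w=1), (3,5,w=1), (1,6,w=4), (3,7,w=5), (4,7,w=5)
Total MST weight: 1 + 1 + 1 + 4 + 5 + 5 = 17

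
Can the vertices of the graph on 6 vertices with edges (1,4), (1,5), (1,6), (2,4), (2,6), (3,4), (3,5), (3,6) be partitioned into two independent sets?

Step 1: Attempt 2-coloring using BFS:
  Start at vertex 1, assign color 0
  Color vertex 4 with color 1 (neighbor of 1)
  Color vertex 5 with color 1 (neighbor of 1)
  Color vertex 6 with color 1 (neighbor of 1)
  Color vertex 2 with color 0 (neighbor of 4)
  Color vertex 3 with color 0 (neighbor of 4)

Step 2: 2-coloring succeeded. No conflicts found.
  Set A (color 0): {1, 2, 3}
  Set B (color 1): {4, 5, 6}

The graph is bipartite with partition {1, 2, 3}, {4, 5, 6}.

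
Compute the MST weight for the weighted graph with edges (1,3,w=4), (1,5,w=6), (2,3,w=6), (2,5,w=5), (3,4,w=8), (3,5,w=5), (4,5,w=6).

Apply Kruskal's algorithm (sort edges by weight, add if no cycle):

Sorted edges by weight:
  (1,3) w=4
  (2,5) w=5
  (3,5) w=5
  (1,5) w=6
  (2,3) w=6
  (4,5) w=6
  (3,4) w=8

Add edge (1,3) w=4 -- no cycle. Running total: 4
Add edge (2,5) w=5 -- no cycle. Running total: 9
Add edge (3,5) w=5 -- no cycle. Running total: 14
Skip edge (1,5) w=6 -- would create cycle
Skip edge (2,3) w=6 -- would create cycle
Add edge (4,5) w=6 -- no cycle. Running total: 20

MST edges: (1,3,w=4), (2,5,w=5), (3,5,w=5), (4,5,w=6)
Total MST weight: 4 + 5 + 5 + 6 = 20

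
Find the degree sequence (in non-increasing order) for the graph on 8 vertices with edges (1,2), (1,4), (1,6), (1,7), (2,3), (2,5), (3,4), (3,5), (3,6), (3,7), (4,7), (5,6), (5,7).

Step 1: Count edges incident to each vertex:
  deg(1) = 4 (neighbors: 2, 4, 6, 7)
  deg(2) = 3 (neighbors: 1, 3, 5)
  deg(3) = 5 (neighbors: 2, 4, 5, 6, 7)
  deg(4) = 3 (neighbors: 1, 3, 7)
  deg(5) = 4 (neighbors: 2, 3, 6, 7)
  deg(6) = 3 (neighbors: 1, 3, 5)
  deg(7) = 4 (neighbors: 1, 3, 4, 5)
  deg(8) = 0 (neighbors: none)

Step 2: Sort degrees in non-increasing order:
  Degrees: [4, 3, 5, 3, 4, 3, 4, 0] -> sorted: [5, 4, 4, 4, 3, 3, 3, 0]

Degree sequence: [5, 4, 4, 4, 3, 3, 3, 0]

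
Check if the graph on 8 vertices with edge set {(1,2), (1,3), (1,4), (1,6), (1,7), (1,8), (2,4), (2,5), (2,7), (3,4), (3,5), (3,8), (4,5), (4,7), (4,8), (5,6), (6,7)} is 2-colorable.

Step 1: Attempt 2-coloring using BFS:
  Start at vertex 1, assign color 0
  Color vertex 2 with color 1 (neighbor of 1)
  Color vertex 3 with color 1 (neighbor of 1)
  Color vertex 4 with color 1 (neighbor of 1)
  Color vertex 6 with color 1 (neighbor of 1)
  Color vertex 7 with color 1 (neighbor of 1)
  Color vertex 8 with color 1 (neighbor of 1)

Step 2: Conflict found! Vertices 2 and 4 are adjacent but have the same color.
This means the graph contains an odd cycle.

The graph is NOT bipartite.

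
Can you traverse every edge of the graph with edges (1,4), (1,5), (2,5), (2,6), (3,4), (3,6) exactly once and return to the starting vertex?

Step 1: Find the degree of each vertex:
  deg(1) = 2
  deg(2) = 2
  deg(3) = 2
  deg(4) = 2
  deg(5) = 2
  deg(6) = 2

Step 2: Count vertices with odd degree:
  All vertices have even degree (0 odd-degree vertices)

Step 3: Apply Euler's theorem:
  - Eulerian circuit exists iff graph is connected and all vertices have even degree
  - Eulerian path exists iff graph is connected and has 0 or 2 odd-degree vertices

Graph is connected with 0 odd-degree vertices.
Both Eulerian circuit and Eulerian path exist.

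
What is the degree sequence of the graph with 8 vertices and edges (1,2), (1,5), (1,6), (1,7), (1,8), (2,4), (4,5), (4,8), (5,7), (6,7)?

Step 1: Count edges incident to each vertex:
  deg(1) = 5 (neighbors: 2, 5, 6, 7, 8)
  deg(2) = 2 (neighbors: 1, 4)
  deg(3) = 0 (neighbors: none)
  deg(4) = 3 (neighbors: 2, 5, 8)
  deg(5) = 3 (neighbors: 1, 4, 7)
  deg(6) = 2 (neighbors: 1, 7)
  deg(7) = 3 (neighbors: 1, 5, 6)
  deg(8) = 2 (neighbors: 1, 4)

Step 2: Sort degrees in non-increasing order:
  Degrees: [5, 2, 0, 3, 3, 2, 3, 2] -> sorted: [5, 3, 3, 3, 2, 2, 2, 0]

Degree sequence: [5, 3, 3, 3, 2, 2, 2, 0]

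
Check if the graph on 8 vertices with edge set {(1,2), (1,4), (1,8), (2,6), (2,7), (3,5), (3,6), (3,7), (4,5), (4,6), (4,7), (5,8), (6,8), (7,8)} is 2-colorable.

Step 1: Attempt 2-coloring using BFS:
  Start at vertex 1, assign color 0
  Color vertex 2 with color 1 (neighbor of 1)
  Color vertex 4 with color 1 (neighbor of 1)
  Color vertex 8 with color 1 (neighbor of 1)
  Color vertex 6 with color 0 (neighbor of 2)
  Color vertex 7 with color 0 (neighbor of 2)
  Color vertex 5 with color 0 (neighbor of 4)
  Color vertex 3 with color 1 (neighbor of 6)

Step 2: 2-coloring succeeded. No conflicts found.
  Set A (color 0): {1, 5, 6, 7}
  Set B (color 1): {2, 3, 4, 8}

The graph is bipartite with partition {1, 5, 6, 7}, {2, 3, 4, 8}.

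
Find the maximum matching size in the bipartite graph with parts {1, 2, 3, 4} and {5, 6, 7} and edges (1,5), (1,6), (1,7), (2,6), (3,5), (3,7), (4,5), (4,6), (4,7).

Step 1: List the neighbors of each left vertex:
  1: 5, 6, 7
  2: 6
  3: 5, 7
  4: 5, 6, 7

Step 2: Greedily match left vertices, then look for augmenting paths:
  Match 1 -- 5
  Match 2 -- 6
  Match 3 -- 7
  No augmenting path remains.

Step 3: Verify this is maximum:
  Matching size 3 = min(|L|, |R|) = min(4, 3), which is an upper bound, so this matching is maximum.

Maximum matching: {(1,5), (2,6), (3,7)}
Size: 3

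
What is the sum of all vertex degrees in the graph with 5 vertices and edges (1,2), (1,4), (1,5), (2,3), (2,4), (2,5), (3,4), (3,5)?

Step 1: Count edges incident to each vertex:
  deg(1) = 3 (neighbors: 2, 4, 5)
  deg(2) = 4 (neighbors: 1, 3, 4, 5)
  deg(3) = 3 (neighbors: 2, 4, 5)
  deg(4) = 3 (neighbors: 1, 2, 3)
  deg(5) = 3 (neighbors: 1, 2, 3)

Step 2: Sum all degrees:
  3 + 4 + 3 + 3 + 3 = 16

Verification: sum of degrees = 2 * |E| = 2 * 8 = 16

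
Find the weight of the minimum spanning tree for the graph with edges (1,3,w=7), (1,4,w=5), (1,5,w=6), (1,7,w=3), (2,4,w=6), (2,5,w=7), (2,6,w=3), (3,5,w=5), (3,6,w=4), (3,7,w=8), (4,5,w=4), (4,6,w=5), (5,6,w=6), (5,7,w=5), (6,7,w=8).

Apply Kruskal's algorithm (sort edges by weight, add if no cycle):

Sorted edges by weight:
  (1,7) w=3
  (2,6) w=3
  (3,6) w=4
  (4,5) w=4
  (1,4) w=5
  (3,5) w=5
  (4,6) w=5
  (5,7) w=5
  (1,5) w=6
  (2,4) w=6
  (5,6) w=6
  (1,3) w=7
  (2,5) w=7
  (3,7) w=8
  (6,7) w=8

Add edge (1,7) w=3 -- no cycle. Running total: 3
Add edge (2,6) w=3 -- no cycle. Running total: 6
Add edge (3,6) w=4 -- no cycle. Running total: 10
Add edge (4,5) w=4 -- no cycle. Running total: 14
Add edge (1,4) w=5 -- no cycle. Running total: 19
Add edge (3,5) w=5 -- no cycle. Running total: 24

MST edges: (1,7,w=3), (2,6,w=3), (3,6,w=4), (4,5,w=4), (1,4,w=5), (3,5,w=5)
Total MST weight: 3 + 3 + 4 + 4 + 5 + 5 = 24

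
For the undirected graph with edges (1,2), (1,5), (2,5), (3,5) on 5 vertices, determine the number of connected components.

Step 1: Build adjacency list from edges:
  1: 2, 5
  2: 1, 5
  3: 5
  4: (none)
  5: 1, 2, 3

Step 2: Run BFS/DFS from vertex 1:
  Visited: {1, 2, 5, 3}
  Reached 4 of 5 vertices

Step 3: Only 4 of 5 vertices reached. Graph is disconnected.
Connected components: {1, 2, 3, 5}, {4}
Number of connected components: 2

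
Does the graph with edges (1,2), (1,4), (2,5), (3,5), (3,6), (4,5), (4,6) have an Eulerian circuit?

Step 1: Find the degree of each vertex:
  deg(1) = 2
  deg(2) = 2
  deg(3) = 2
  deg(4) = 3
  deg(5) = 3
  deg(6) = 2

Step 2: Count vertices with odd degree:
  Odd-degree vertices: 4, 5 (2 total)

Step 3: Apply Euler's theorem:
  - Eulerian circuit exists iff graph is connected and all vertices have even degree
  - Eulerian path exists iff graph is connected and has 0 or 2 odd-degree vertices

Graph is connected with exactly 2 odd-degree vertices (4, 5).
Eulerian path exists (starting and ending at the odd-degree vertices), but no Eulerian circuit.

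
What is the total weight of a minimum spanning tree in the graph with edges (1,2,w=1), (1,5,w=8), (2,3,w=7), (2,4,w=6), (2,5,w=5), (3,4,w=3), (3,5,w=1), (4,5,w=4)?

Apply Kruskal's algorithm (sort edges by weight, add if no cycle):

Sorted edges by weight:
  (1,2) w=1
  (3,5) w=1
  (3,4) w=3
  (4,5) w=4
  (2,5) w=5
  (2,4) w=6
  (2,3) w=7
  (1,5) w=8

Add edge (1,2) w=1 -- no cycle. Running total: 1
Add edge (3,5) w=1 -- no cycle. Running total: 2
Add edge (3,4) w=3 -- no cycle. Running total: 5
Skip edge (4,5) w=4 -- would create cycle
Add edge (2,5) w=5 -- no cycle. Running total: 10

MST edges: (1,2,w=1), (3,5,w=1), (3,4,w=3), (2,5,w=5)
Total MST weight: 1 + 1 + 3 + 5 = 10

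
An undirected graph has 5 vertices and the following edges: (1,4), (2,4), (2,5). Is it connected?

Step 1: Build adjacency list from edges:
  1: 4
  2: 4, 5
  3: (none)
  4: 1, 2
  5: 2

Step 2: Run BFS/DFS from vertex 1:
  Visited: {1, 4, 2, 5}
  Reached 4 of 5 vertices

Step 3: Only 4 of 5 vertices reached. Graph is disconnected.
Connected components: {1, 2, 4, 5}, {3}
Answer: No, the graph is not connected (2 components).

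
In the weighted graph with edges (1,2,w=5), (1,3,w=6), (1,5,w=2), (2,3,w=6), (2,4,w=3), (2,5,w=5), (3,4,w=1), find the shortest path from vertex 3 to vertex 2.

Step 1: Build adjacency list with weights:
  1: 2(w=5), 3(w=6), 5(w=2)
  2: 1(w=5), 3(w=6), 4(w=3), 5(w=5)
  3: 1(w=6), 2(w=6), 4(w=1)
  4: 2(w=3), 3(w=1)
  5: 1(w=2), 2(w=5)

Step 2: Apply Dijkstra's algorithm from vertex 3:
  Visit vertex 3 (distance=0)
    Update dist[1] = 6
    Update dist[2] = 6
    Update dist[4] = 1
  Visit vertex 4 (distance=1)
    Update dist[2] = 4
  Visit vertex 2 (distance=4)
    Update dist[5] = 9

Step 3: Shortest path: 3 -> 4 -> 2
Total weight: 1 + 3 = 4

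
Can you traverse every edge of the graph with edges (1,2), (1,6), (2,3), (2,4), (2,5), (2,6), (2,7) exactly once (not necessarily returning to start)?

Step 1: Find the degree of each vertex:
  deg(1) = 2
  deg(2) = 6
  deg(3) = 1
  deg(4) = 1
  deg(5) = 1
  deg(6) = 2
  deg(7) = 1

Step 2: Count vertices with odd degree:
  Odd-degree vertices: 3, 4, 5, 7 (4 total)

Step 3: Apply Euler's theorem:
  - Eulerian circuit exists iff graph is connected and all vertices have even degree
  - Eulerian path exists iff graph is connected and has 0 or 2 odd-degree vertices

Graph has 4 odd-degree vertices (need 0 or 2).
Neither Eulerian path nor Eulerian circuit exists.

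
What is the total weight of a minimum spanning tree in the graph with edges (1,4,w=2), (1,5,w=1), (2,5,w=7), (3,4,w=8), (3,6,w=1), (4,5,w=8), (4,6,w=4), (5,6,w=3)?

Apply Kruskal's algorithm (sort edges by weight, add if no cycle):

Sorted edges by weight:
  (1,5) w=1
  (3,6) w=1
  (1,4) w=2
  (5,6) w=3
  (4,6) w=4
  (2,5) w=7
  (3,4) w=8
  (4,5) w=8

Add edge (1,5) w=1 -- no cycle. Running total: 1
Add edge (3,6) w=1 -- no cycle. Running total: 2
Add edge (1,4) w=2 -- no cycle. Running total: 4
Add edge (5,6) w=3 -- no cycle. Running total: 7
Skip edge (4,6) w=4 -- would create cycle
Add edge (2,5) w=7 -- no cycle. Running total: 14

MST edges: (1,5,w=1), (3,6,w=1), (1,4,w=2), (5,6,w=3), (2,5,w=7)
Total MST weight: 1 + 1 + 2 + 3 + 7 = 14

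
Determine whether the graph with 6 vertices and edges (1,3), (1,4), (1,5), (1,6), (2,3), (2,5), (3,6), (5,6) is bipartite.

Step 1: Attempt 2-coloring using BFS:
  Start at vertex 1, assign color 0
  Color vertex 3 with color 1 (neighbor of 1)
  Color vertex 4 with color 1 (neighbor of 1)
  Color vertex 5 with color 1 (neighbor of 1)
  Color vertex 6 with color 1 (neighbor of 1)
  Color vertex 2 with color 0 (neighbor of 3)

Step 2: Conflict found! Vertices 3 and 6 are adjacent but have the same color.
This means the graph contains an odd cycle.

The graph is NOT bipartite.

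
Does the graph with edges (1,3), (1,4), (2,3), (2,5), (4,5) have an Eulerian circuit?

Step 1: Find the degree of each vertex:
  deg(1) = 2
  deg(2) = 2
  deg(3) = 2
  deg(4) = 2
  deg(5) = 2

Step 2: Count vertices with odd degree:
  All vertices have even degree (0 odd-degree vertices)

Step 3: Apply Euler's theorem:
  - Eulerian circuit exists iff graph is connected and all vertices have even degree
  - Eulerian path exists iff graph is connected and has 0 or 2 odd-degree vertices

Graph is connected with 0 odd-degree vertices.
Both Eulerian circuit and Eulerian path exist.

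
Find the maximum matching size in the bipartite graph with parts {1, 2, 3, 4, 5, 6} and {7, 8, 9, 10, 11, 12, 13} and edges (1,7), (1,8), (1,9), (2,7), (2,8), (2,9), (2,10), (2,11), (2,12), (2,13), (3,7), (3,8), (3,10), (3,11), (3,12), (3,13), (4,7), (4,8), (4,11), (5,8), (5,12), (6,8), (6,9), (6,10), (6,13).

Step 1: List the neighbors of each left vertex:
  1: 7, 8, 9
  2: 7, 8, 9, 10, 11, 12, 13
  3: 7, 8, 10, 11, 12, 13
  4: 7, 8, 11
  5: 8, 12
  6: 8, 9, 10, 13

Step 2: Greedily match left vertices, then look for augmenting paths:
  Match 1 -- 7
  Match 2 -- 8
  Match 3 -- 10
  Match 4 -- 11
  Match 5 -- 12
  Match 6 -- 9
  No augmenting path remains.

Step 3: Verify this is maximum:
  Matching size 6 = min(|L|, |R|) = min(6, 7), which is an upper bound, so this matching is maximum.

Maximum matching: {(1,7), (2,8), (3,10), (4,11), (5,12), (6,9)}
Size: 6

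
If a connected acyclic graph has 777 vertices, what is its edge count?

A tree on n vertices always has exactly n - 1 edges.
For n = 777: edges = 777 - 1 = 776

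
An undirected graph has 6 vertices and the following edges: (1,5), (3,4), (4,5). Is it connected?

Step 1: Build adjacency list from edges:
  1: 5
  2: (none)
  3: 4
  4: 3, 5
  5: 1, 4
  6: (none)

Step 2: Run BFS/DFS from vertex 1:
  Visited: {1, 5, 4, 3}
  Reached 4 of 6 vertices

Step 3: Only 4 of 6 vertices reached. Graph is disconnected.
Connected components: {1, 3, 4, 5}, {2}, {6}
Answer: No, the graph is not connected (3 components).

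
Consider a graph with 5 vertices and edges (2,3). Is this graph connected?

Step 1: Build adjacency list from edges:
  1: (none)
  2: 3
  3: 2
  4: (none)
  5: (none)

Step 2: Run BFS/DFS from vertex 1:
  Visited: {1}
  Reached 1 of 5 vertices

Step 3: Only 1 of 5 vertices reached. Graph is disconnected.
Connected components: {1}, {2, 3}, {4}, {5}
Answer: No, the graph is not connected (4 components).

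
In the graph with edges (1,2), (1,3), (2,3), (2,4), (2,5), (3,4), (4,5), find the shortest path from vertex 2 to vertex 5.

Step 1: Build adjacency list:
  1: 2, 3
  2: 1, 3, 4, 5
  3: 1, 2, 4
  4: 2, 3, 5
  5: 2, 4

Step 2: BFS from vertex 2 to find shortest path to 5:
  vertex 1 reached at distance 1
  vertex 3 reached at distance 1
  vertex 4 reached at distance 1
  vertex 5 reached at distance 1

Step 3: Shortest path: 2 -> 5
Path length: 1 edge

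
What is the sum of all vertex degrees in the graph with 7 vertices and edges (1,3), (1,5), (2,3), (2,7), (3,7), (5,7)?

Step 1: Count edges incident to each vertex:
  deg(1) = 2 (neighbors: 3, 5)
  deg(2) = 2 (neighbors: 3, 7)
  deg(3) = 3 (neighbors: 1, 2, 7)
  deg(4) = 0 (neighbors: none)
  deg(5) = 2 (neighbors: 1, 7)
  deg(6) = 0 (neighbors: none)
  deg(7) = 3 (neighbors: 2, 3, 5)

Step 2: Sum all degrees:
  2 + 2 + 3 + 0 + 2 + 0 + 3 = 12

Verification: sum of degrees = 2 * |E| = 2 * 6 = 12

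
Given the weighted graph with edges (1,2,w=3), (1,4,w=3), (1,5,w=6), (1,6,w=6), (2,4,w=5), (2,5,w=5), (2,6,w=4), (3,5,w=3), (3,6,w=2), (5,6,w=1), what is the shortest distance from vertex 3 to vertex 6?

Step 1: Build adjacency list with weights:
  1: 2(w=3), 4(w=3), 5(w=6), 6(w=6)
  2: 1(w=3), 4(w=5), 5(w=5), 6(w=4)
  3: 5(w=3), 6(w=2)
  4: 1(w=3), 2(w=5)
  5: 1(w=6), 2(w=5), 3(w=3), 6(w=1)
  6: 1(w=6), 2(w=4), 3(w=2), 5(w=1)

Step 2: Apply Dijkstra's algorithm from vertex 3:
  Visit vertex 3 (distance=0)
    Update dist[5] = 3
    Update dist[6] = 2
  Visit vertex 6 (distance=2)
    Update dist[1] = 8
    Update dist[2] = 6

Step 3: Shortest path: 3 -> 6
Total weight: 2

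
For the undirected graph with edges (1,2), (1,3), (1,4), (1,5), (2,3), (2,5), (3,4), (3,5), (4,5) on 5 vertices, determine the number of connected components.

Step 1: Build adjacency list from edges:
  1: 2, 3, 4, 5
  2: 1, 3, 5
  3: 1, 2, 4, 5
  4: 1, 3, 5
  5: 1, 2, 3, 4

Step 2: Run BFS/DFS from vertex 1:
  Visited: {1, 2, 3, 4, 5}
  Reached 5 of 5 vertices

Step 3: All 5 vertices reached from vertex 1, so the graph is connected.
Number of connected components: 1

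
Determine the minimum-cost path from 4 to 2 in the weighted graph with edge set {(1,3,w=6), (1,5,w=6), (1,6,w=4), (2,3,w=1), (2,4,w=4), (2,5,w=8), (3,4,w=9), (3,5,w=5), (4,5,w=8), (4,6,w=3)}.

Step 1: Build adjacency list with weights:
  1: 3(w=6), 5(w=6), 6(w=4)
  2: 3(w=1), 4(w=4), 5(w=8)
  3: 1(w=6), 2(w=1), 4(w=9), 5(w=5)
  4: 2(w=4), 3(w=9), 5(w=8), 6(w=3)
  5: 1(w=6), 2(w=8), 3(w=5), 4(w=8)
  6: 1(w=4), 4(w=3)

Step 2: Apply Dijkstra's algorithm from vertex 4:
  Visit vertex 4 (distance=0)
    Update dist[2] = 4
    Update dist[3] = 9
    Update dist[5] = 8
    Update dist[6] = 3
  Visit vertex 6 (distance=3)
    Update dist[1] = 7
  Visit vertex 2 (distance=4)
    Update dist[3] = 5

Step 3: Shortest path: 4 -> 2
Total weight: 4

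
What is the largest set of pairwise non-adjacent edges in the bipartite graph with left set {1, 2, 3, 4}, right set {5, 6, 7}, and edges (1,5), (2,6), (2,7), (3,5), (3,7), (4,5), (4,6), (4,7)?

Step 1: List the neighbors of each left vertex:
  1: 5
  2: 6, 7
  3: 5, 7
  4: 5, 6, 7

Step 2: Greedily match left vertices, then look for augmenting paths:
  Match 1 -- 5
  Match 2 -- 6
  Match 3 -- 7
  No augmenting path remains.

Step 3: Verify this is maximum:
  Matching size 3 = min(|L|, |R|) = min(4, 3), which is an upper bound, so this matching is maximum.

Maximum matching: {(1,5), (2,6), (3,7)}
Size: 3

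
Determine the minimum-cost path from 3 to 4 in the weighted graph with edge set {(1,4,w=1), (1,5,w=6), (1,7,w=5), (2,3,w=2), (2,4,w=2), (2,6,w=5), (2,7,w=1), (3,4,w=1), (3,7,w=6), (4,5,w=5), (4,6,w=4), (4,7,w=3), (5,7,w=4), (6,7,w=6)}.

Step 1: Build adjacency list with weights:
  1: 4(w=1), 5(w=6), 7(w=5)
  2: 3(w=2), 4(w=2), 6(w=5), 7(w=1)
  3: 2(w=2), 4(w=1), 7(w=6)
  4: 1(w=1), 2(w=2), 3(w=1), 5(w=5), 6(w=4), 7(w=3)
  5: 1(w=6), 4(w=5), 7(w=4)
  6: 2(w=5), 4(w=4), 7(w=6)
  7: 1(w=5), 2(w=1), 3(w=6), 4(w=3), 5(w=4), 6(w=6)

Step 2: Apply Dijkstra's algorithm from vertex 3:
  Visit vertex 3 (distance=0)
    Update dist[2] = 2
    Update dist[4] = 1
    Update dist[7] = 6
  Visit vertex 4 (distance=1)
    Update dist[1] = 2
    Update dist[5] = 6
    Update dist[6] = 5
    Update dist[7] = 4

Step 3: Shortest path: 3 -> 4
Total weight: 1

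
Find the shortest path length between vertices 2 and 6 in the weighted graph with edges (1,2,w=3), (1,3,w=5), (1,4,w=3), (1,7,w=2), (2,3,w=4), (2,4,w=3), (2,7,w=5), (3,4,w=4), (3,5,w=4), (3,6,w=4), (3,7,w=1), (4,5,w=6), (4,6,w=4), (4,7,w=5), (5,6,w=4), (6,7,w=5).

Step 1: Build adjacency list with weights:
  1: 2(w=3), 3(w=5), 4(w=3), 7(w=2)
  2: 1(w=3), 3(w=4), 4(w=3), 7(w=5)
  3: 1(w=5), 2(w=4), 4(w=4), 5(w=4), 6(w=4), 7(w=1)
  4: 1(w=3), 2(w=3), 3(w=4), 5(w=6), 6(w=4), 7(w=5)
  5: 3(w=4), 4(w=6), 6(w=4)
  6: 3(w=4), 4(w=4), 5(w=4), 7(w=5)
  7: 1(w=2), 2(w=5), 3(w=1), 4(w=5), 6(w=5)

Step 2: Apply Dijkstra's algorithm from vertex 2:
  Visit vertex 2 (distance=0)
    Update dist[1] = 3
    Update dist[3] = 4
    Update dist[4] = 3
    Update dist[7] = 5
  Visit vertex 1 (distance=3)
  Visit vertex 4 (distance=3)
    Update dist[5] = 9
    Update dist[6] = 7
  Visit vertex 3 (distance=4)
    Update dist[5] = 8
  Visit vertex 7 (distance=5)
  Visit vertex 6 (distance=7)

Step 3: Shortest path: 2 -> 4 -> 6
Total weight: 3 + 4 = 7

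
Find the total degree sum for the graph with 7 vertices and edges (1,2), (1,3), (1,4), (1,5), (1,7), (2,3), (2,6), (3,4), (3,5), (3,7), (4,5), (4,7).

Step 1: Count edges incident to each vertex:
  deg(1) = 5 (neighbors: 2, 3, 4, 5, 7)
  deg(2) = 3 (neighbors: 1, 3, 6)
  deg(3) = 5 (neighbors: 1, 2, 4, 5, 7)
  deg(4) = 4 (neighbors: 1, 3, 5, 7)
  deg(5) = 3 (neighbors: 1, 3, 4)
  deg(6) = 1 (neighbors: 2)
  deg(7) = 3 (neighbors: 1, 3, 4)

Step 2: Sum all degrees:
  5 + 3 + 5 + 4 + 3 + 1 + 3 = 24

Verification: sum of degrees = 2 * |E| = 2 * 12 = 24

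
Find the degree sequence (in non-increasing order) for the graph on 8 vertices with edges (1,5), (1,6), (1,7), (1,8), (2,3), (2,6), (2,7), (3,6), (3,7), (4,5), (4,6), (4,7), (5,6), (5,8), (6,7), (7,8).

Step 1: Count edges incident to each vertex:
  deg(1) = 4 (neighbors: 5, 6, 7, 8)
  deg(2) = 3 (neighbors: 3, 6, 7)
  deg(3) = 3 (neighbors: 2, 6, 7)
  deg(4) = 3 (neighbors: 5, 6, 7)
  deg(5) = 4 (neighbors: 1, 4, 6, 8)
  deg(6) = 6 (neighbors: 1, 2, 3, 4, 5, 7)
  deg(7) = 6 (neighbors: 1, 2, 3, 4, 6, 8)
  deg(8) = 3 (neighbors: 1, 5, 7)

Step 2: Sort degrees in non-increasing order:
  Degrees: [4, 3, 3, 3, 4, 6, 6, 3] -> sorted: [6, 6, 4, 4, 3, 3, 3, 3]

Degree sequence: [6, 6, 4, 4, 3, 3, 3, 3]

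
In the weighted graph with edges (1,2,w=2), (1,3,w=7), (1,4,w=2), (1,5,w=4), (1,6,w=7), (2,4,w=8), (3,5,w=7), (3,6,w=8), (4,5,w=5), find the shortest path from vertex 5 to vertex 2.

Step 1: Build adjacency list with weights:
  1: 2(w=2), 3(w=7), 4(w=2), 5(w=4), 6(w=7)
  2: 1(w=2), 4(w=8)
  3: 1(w=7), 5(w=7), 6(w=8)
  4: 1(w=2), 2(w=8), 5(w=5)
  5: 1(w=4), 3(w=7), 4(w=5)
  6: 1(w=7), 3(w=8)

Step 2: Apply Dijkstra's algorithm from vertex 5:
  Visit vertex 5 (distance=0)
    Update dist[1] = 4
    Update dist[3] = 7
    Update dist[4] = 5
  Visit vertex 1 (distance=4)
    Update dist[2] = 6
    Update dist[6] = 11
  Visit vertex 4 (distance=5)
  Visit vertex 2 (distance=6)

Step 3: Shortest path: 5 -> 1 -> 2
Total weight: 4 + 2 = 6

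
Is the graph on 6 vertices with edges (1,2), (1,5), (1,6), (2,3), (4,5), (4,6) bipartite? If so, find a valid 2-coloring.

Step 1: Attempt 2-coloring using BFS:
  Start at vertex 1, assign color 0
  Color vertex 2 with color 1 (neighbor of 1)
  Color vertex 5 with color 1 (neighbor of 1)
  Color vertex 6 with color 1 (neighbor of 1)
  Color vertex 3 with color 0 (neighbor of 2)
  Color vertex 4 with color 0 (neighbor of 5)

Step 2: 2-coloring succeeded. No conflicts found.
  Set A (color 0): {1, 3, 4}
  Set B (color 1): {2, 5, 6}

The graph is bipartite with partition {1, 3, 4}, {2, 5, 6}.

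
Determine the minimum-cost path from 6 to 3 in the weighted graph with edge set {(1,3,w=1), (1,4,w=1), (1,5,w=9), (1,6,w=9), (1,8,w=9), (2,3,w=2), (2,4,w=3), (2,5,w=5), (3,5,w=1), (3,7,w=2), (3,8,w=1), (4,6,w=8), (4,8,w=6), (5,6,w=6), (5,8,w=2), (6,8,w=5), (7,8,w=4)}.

Step 1: Build adjacency list with weights:
  1: 3(w=1), 4(w=1), 5(w=9), 6(w=9), 8(w=9)
  2: 3(w=2), 4(w=3), 5(w=5)
  3: 1(w=1), 2(w=2), 5(w=1), 7(w=2), 8(w=1)
  4: 1(w=1), 2(w=3), 6(w=8), 8(w=6)
  5: 1(w=9), 2(w=5), 3(w=1), 6(w=6), 8(w=2)
  6: 1(w=9), 4(w=8), 5(w=6), 8(w=5)
  7: 3(w=2), 8(w=4)
  8: 1(w=9), 3(w=1), 4(w=6), 5(w=2), 6(w=5), 7(w=4)

Step 2: Apply Dijkstra's algorithm from vertex 6:
  Visit vertex 6 (distance=0)
    Update dist[1] = 9
    Update dist[4] = 8
    Update dist[5] = 6
    Update dist[8] = 5
  Visit vertex 8 (distance=5)
    Update dist[3] = 6
    Update dist[7] = 9
  Visit vertex 3 (distance=6)
    Update dist[1] = 7
    Update dist[2] = 8
    Update dist[7] = 8

Step 3: Shortest path: 6 -> 8 -> 3
Total weight: 5 + 1 = 6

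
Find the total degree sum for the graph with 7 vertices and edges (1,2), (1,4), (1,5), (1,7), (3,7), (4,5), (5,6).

Step 1: Count edges incident to each vertex:
  deg(1) = 4 (neighbors: 2, 4, 5, 7)
  deg(2) = 1 (neighbors: 1)
  deg(3) = 1 (neighbors: 7)
  deg(4) = 2 (neighbors: 1, 5)
  deg(5) = 3 (neighbors: 1, 4, 6)
  deg(6) = 1 (neighbors: 5)
  deg(7) = 2 (neighbors: 1, 3)

Step 2: Sum all degrees:
  4 + 1 + 1 + 2 + 3 + 1 + 2 = 14

Verification: sum of degrees = 2 * |E| = 2 * 7 = 14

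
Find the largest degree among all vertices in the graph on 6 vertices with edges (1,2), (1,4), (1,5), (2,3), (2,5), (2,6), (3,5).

Step 1: Count edges incident to each vertex:
  deg(1) = 3 (neighbors: 2, 4, 5)
  deg(2) = 4 (neighbors: 1, 3, 5, 6)
  deg(3) = 2 (neighbors: 2, 5)
  deg(4) = 1 (neighbors: 1)
  deg(5) = 3 (neighbors: 1, 2, 3)
  deg(6) = 1 (neighbors: 2)

Step 2: Find maximum:
  max(3, 4, 2, 1, 3, 1) = 4 (vertex 2)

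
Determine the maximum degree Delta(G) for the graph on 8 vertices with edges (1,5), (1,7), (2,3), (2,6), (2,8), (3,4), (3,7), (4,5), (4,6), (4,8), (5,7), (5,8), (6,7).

Step 1: Count edges incident to each vertex:
  deg(1) = 2 (neighbors: 5, 7)
  deg(2) = 3 (neighbors: 3, 6, 8)
  deg(3) = 3 (neighbors: 2, 4, 7)
  deg(4) = 4 (neighbors: 3, 5, 6, 8)
  deg(5) = 4 (neighbors: 1, 4, 7, 8)
  deg(6) = 3 (neighbors: 2, 4, 7)
  deg(7) = 4 (neighbors: 1, 3, 5, 6)
  deg(8) = 3 (neighbors: 2, 4, 5)

Step 2: Find maximum:
  max(2, 3, 3, 4, 4, 3, 4, 3) = 4 (vertex 4)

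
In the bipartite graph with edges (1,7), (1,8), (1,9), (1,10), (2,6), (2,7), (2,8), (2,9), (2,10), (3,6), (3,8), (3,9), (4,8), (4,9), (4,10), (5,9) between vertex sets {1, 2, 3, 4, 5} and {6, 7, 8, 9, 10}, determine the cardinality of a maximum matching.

Step 1: List the neighbors of each left vertex:
  1: 7, 8, 9, 10
  2: 6, 7, 8, 9, 10
  3: 6, 8, 9
  4: 8, 9, 10
  5: 9

Step 2: Greedily match left vertices, then look for augmenting paths:
  Match 1 -- 7
  Match 2 -- 6
  Match 3 -- 8
  Match 4 -- 10
  Match 5 -- 9
  No augmenting path remains.

Step 3: Verify this is maximum:
  Matching size 5 = min(|L|, |R|) = min(5, 5), which is an upper bound, so this matching is maximum.

Maximum matching: {(1,7), (2,6), (3,8), (4,10), (5,9)}
Size: 5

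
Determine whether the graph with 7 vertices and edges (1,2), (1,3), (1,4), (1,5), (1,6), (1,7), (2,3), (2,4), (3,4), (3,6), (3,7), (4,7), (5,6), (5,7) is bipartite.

Step 1: Attempt 2-coloring using BFS:
  Start at vertex 1, assign color 0
  Color vertex 2 with color 1 (neighbor of 1)
  Color vertex 3 with color 1 (neighbor of 1)
  Color vertex 4 with color 1 (neighbor of 1)
  Color vertex 5 with color 1 (neighbor of 1)
  Color vertex 6 with color 1 (neighbor of 1)
  Color vertex 7 with color 1 (neighbor of 1)

Step 2: Conflict found! Vertices 2 and 3 are adjacent but have the same color.
This means the graph contains an odd cycle.

The graph is NOT bipartite.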